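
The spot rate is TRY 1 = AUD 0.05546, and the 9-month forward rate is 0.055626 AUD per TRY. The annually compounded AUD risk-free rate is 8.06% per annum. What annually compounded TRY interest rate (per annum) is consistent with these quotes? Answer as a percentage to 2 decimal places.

T = 9/12 years.
CIP gives F = S · g_AUD/g_TRY, so g_AUD/g_TRY = 0.055626/0.05546 = 1.0029931.
AUD growth factor: (1 + 0.0806)^(9/12) = 1.0598605.
Hence g_TRY = 1.0566977.
r = 1.0566977^(12/9) − 1 = 0.076303 → 7.63%.

7.63%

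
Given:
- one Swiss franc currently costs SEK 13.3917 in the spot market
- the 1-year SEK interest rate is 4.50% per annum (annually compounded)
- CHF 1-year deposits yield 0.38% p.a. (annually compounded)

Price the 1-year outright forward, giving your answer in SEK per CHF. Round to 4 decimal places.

13.9413

T = 1 year.
SEK accumulates by (1 + 0.0450)^1 = 1.045000.
CHF accumulates by (1 + 0.0038)^1 = 1.003800.
So F = 13.3917 × 1.045000 / 1.003800 = 13.941349 (SEK/CHF).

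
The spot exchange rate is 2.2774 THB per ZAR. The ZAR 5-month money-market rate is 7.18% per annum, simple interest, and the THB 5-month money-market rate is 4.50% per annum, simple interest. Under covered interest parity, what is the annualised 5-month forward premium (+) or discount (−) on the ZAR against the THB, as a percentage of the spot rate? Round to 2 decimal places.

-2.60%

T = 5/12 years.
No-arbitrage forward: 2.2774 × 1.018750 / 1.0299167 = 2.2527077 THB/ZAR.
Annualised premium = (F − S)/S × (1/T) = (2.2527077 − 2.2774)/2.2774 ÷ (5/12) = -2.60%.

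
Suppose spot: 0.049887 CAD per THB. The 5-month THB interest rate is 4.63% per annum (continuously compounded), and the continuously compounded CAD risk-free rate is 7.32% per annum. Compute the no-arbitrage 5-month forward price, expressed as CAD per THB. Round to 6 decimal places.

T = 5/12 years.
Growth of 1 CAD over T: e^(0.0732×5/12) = 1.0309699.
THB accumulates by e^(0.0463×5/12) = 1.019479.
So F = 0.049887 × 1.0309699 / 1.019479 = 0.05044929 (CAD/THB).

0.050449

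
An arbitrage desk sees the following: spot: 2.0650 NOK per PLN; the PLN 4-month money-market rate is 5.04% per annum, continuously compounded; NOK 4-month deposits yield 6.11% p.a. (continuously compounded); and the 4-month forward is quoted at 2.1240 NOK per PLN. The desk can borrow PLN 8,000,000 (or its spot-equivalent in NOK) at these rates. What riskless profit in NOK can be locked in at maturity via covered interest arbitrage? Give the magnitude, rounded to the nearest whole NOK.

T = 4/12 years.
Invest the PLN and cover forward: 8,000,000 × 1.0169419136 × 2.1240 = NOK 17,279,877.00.
Convert at spot and invest in NOK: 8,000,000 × 2.0650 × 1.0205754824 = NOK 16,859,906.97.
The quoted forward overvalues PLN, so borrow NOK, buy PLN at spot, deposit the PLN at 5.04%, and sell the proceeds forward at 2.1240.
The gap between the two covered legs is NOK 419,970.

NOK 419,970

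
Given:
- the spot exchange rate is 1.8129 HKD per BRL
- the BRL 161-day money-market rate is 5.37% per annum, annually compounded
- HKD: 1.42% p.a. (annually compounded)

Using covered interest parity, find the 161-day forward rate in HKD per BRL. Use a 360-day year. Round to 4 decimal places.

T = 161/360 years.
HKD growth factor: (1 + 0.0142)^(161/360) = 1.0063258.
Growth of 1 BRL over T: (1 + 0.0537)^(161/360) = 1.023669.
CIP: F = S · (grow HKD)/(grow BRL) = 1.8129 × 1.0063258/1.023669 = 1.782185 HKD per BRL.

1.7822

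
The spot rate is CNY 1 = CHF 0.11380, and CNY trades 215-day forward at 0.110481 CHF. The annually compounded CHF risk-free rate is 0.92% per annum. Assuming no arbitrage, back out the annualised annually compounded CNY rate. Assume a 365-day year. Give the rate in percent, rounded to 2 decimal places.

T = 215/365 years.
CIP gives F = S · g_CHF/g_CNY, so g_CHF/g_CNY = 0.110481/0.1138 = 0.9708348.
The CHF side grows by (1 + 0.0092)^(215/365) = 1.005409.
So the CNY growth factor = 1.0356129.
Annualise: 1.0356129^(365/215) − 1 = 0.061208 = 6.12%.

6.12%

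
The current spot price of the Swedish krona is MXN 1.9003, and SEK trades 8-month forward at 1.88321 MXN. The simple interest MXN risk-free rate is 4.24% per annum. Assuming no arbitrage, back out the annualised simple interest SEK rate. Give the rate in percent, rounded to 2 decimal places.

5.64%

T = 8/12 years.
F/S = 1.88321/1.9003 = 0.9910067 = (growth of MXN) / (growth of SEK).
The MXN side grows by 1 + 0.0424×8/12 = 1.0282667.
So the SEK growth factor = 1.0375981.
(1.0375981 − 1)/T = 0.056397, i.e. 5.64%.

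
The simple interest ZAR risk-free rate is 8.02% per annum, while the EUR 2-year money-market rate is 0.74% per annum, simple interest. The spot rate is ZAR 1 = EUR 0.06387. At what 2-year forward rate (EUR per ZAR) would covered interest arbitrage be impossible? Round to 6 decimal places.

0.055856

T = 2 years.
EUR growth factor: 1 + 0.0074×2 = 1.014800.
ZAR growth factor: 1 + 0.0802×2 = 1.160400.
So F = 0.06387 × 1.014800 / 1.160400 = 0.05585598 (EUR/ZAR).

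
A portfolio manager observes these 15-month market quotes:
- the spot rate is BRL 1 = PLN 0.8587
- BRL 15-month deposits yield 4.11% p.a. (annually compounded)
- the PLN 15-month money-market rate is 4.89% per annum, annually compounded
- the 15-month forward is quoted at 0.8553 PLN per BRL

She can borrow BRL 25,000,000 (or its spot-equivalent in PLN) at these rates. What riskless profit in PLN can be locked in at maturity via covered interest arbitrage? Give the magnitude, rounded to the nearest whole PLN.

PLN 301,013

T = 15/12 years.
Route A — deposit BRL, sell forward: 25,000,000 × 1.0516362748 × 0.8553 = PLN 22,486,612.65.
Route B — convert at spot, deposit PLN: 25,000,000 × 0.8587 × 1.0614941541 = PLN 22,787,625.75.
The quoted forward undervalues BRL, so borrow BRL, convert to PLN at spot, deposit the PLN at 4.89%, and buy BRL forward at 0.8553 to cover the loan.
Profit = 22,787,625.75 − 22,486,612.65 = PLN 301,013.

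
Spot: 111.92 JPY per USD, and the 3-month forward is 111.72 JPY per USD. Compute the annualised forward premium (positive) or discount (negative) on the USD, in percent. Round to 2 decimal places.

-0.71%

T = 3/12 years.
USD trades forward at -0.17870% vs spot over the period.
Annualise by dividing by T: -0.0017870 / (3/12) = -0.007148 → -0.71%.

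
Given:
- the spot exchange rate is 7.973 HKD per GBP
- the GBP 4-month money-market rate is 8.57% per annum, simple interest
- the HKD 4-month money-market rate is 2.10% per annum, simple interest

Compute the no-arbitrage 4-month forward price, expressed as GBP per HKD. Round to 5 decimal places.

T = 4/12 years.
Growth of 1 HKD over T: 1 + 0.0210×4/12 = 1.007000.
GBP accumulates by 1 + 0.0857×4/12 = 1.0285667.
So F = 7.973 × 1.007000 / 1.0285667 = 7.805824 (HKD/GBP).
Invert for GBP per HKD: 1 / 7.805824 = 0.12811.

0.12811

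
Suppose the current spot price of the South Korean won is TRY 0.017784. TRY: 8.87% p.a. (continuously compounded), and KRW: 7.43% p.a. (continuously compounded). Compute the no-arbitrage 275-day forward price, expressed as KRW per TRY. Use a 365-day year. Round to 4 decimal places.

T = 275/365 years.
TRY accumulates by e^(0.0887×275/365) = 1.0691124.
Growth of 1 KRW over T: e^(0.0743×275/365) = 1.05757595.
Forward (TRY per KRW) = 0.017784 × 1.0691124 / 1.05757595 = 0.017977995.
Invert for KRW per TRY: 1 / 0.017977995 = 55.6236.

55.6236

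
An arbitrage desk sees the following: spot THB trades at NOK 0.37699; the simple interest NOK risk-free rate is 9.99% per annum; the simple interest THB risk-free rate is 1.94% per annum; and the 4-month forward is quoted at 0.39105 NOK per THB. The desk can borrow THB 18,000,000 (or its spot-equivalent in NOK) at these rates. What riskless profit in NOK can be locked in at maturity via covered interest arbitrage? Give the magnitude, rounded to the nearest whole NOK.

NOK 72,630

T = 4/12 years.
Route A — deposit THB, sell forward: 18,000,000 × 1.006466667 × 0.39105 = NOK 7,084,418.22.
Route B — convert at spot, deposit NOK: 18,000,000 × 0.37699 × 1.033300 = NOK 7,011,787.81.
The quoted forward overvalues THB, so borrow NOK, buy THB at spot, deposit the THB at 1.94%, and sell the proceeds forward at 0.39105.
Profit = 7,084,418.22 − 7,011,787.81 = NOK 72,630.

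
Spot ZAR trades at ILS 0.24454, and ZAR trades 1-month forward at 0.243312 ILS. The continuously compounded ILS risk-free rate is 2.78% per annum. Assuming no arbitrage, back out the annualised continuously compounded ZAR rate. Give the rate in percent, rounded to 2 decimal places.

8.82%

T = 1/12 years.
By CIP, F/S equals the ILS-to-ZAR growth ratio: 0.243312/0.24454 = 0.9949783.
ILS growth factor: e^(0.0278×1/12) = 1.0023194.
Hence g_ZAR = 1.0073782.
r = ln(1.0073782)/(1/12) = 0.088213 → 8.82%.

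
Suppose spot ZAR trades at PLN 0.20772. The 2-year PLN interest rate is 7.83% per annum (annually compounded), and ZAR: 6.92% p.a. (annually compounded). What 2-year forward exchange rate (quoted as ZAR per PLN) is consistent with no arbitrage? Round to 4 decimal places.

4.7333

T = 2 years.
PLN accumulates by (1 + 0.0783)^2 = 1.1627309.
ZAR growth factor: (1 + 0.0692)^2 = 1.1431886.
So F = 0.20772 × 1.1627309 / 1.1431886 = 0.2112709 (PLN/ZAR).
Quoted the other way: 1/0.2112709 = 4.7333 ZAR per PLN.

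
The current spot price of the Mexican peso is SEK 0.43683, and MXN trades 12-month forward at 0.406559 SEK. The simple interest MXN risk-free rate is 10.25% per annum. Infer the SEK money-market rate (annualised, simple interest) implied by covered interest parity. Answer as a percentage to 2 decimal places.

2.61%

T = 1 year.
CIP gives F = S · g_SEK/g_MXN, so g_SEK/g_MXN = 0.406559/0.43683 = 0.9307030.
MXN growth factor: 1 + 0.1025×1 = 1.102500.
That pins the SEK growth at 1.0261001.
r = (1.0261001 − 1)/1 = 0.026100 → 2.61%.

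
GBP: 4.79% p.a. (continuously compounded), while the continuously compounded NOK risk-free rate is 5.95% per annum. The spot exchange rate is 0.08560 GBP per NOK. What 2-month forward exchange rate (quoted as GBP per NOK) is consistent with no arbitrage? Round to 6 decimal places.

0.085435

T = 2/12 years.
Growth of 1 GBP over T: e^(0.0479×2/12) = 1.0080153.
NOK growth factor: e^(0.0595×2/12) = 1.009966.
So F = 0.0856 × 1.0080153 / 1.009966 = 0.08543467 (GBP/NOK).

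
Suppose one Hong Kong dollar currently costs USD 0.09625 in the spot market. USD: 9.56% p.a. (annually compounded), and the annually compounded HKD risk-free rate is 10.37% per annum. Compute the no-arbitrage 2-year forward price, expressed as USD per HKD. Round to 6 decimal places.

0.094842

T = 2 years.
USD growth factor: (1 + 0.0956)^2 = 1.2003394.
Growth of 1 HKD over T: (1 + 0.1037)^2 = 1.2181537.
Forward (USD per HKD) = 0.09625 × 1.2003394 / 1.2181537 = 0.09484244.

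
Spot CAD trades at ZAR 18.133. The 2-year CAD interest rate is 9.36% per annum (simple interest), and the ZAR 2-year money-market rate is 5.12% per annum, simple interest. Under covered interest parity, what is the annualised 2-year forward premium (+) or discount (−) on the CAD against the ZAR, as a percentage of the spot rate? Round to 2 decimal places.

-3.57%

T = 2 years.
No-arbitrage forward: 18.133 × 1.102400 / 1.187200 = 16.837786 ZAR/CAD.
(F − S)/S ÷ T = (16.837786 − 18.133)/18.133/2 = -0.035714 → -3.57%.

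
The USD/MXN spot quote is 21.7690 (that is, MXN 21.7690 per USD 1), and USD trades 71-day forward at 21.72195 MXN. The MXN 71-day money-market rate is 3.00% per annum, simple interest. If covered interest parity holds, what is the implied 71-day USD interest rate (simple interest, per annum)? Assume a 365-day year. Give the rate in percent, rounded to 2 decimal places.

T = 71/365 years.
By CIP, F/S equals the MXN-to-USD growth ratio: 21.72195/21.769 = 0.9978387.
MXN growth factor: 1 + 0.0300×71/365 = 1.0058356.
So the USD growth factor = 1.0080142.
(1.0080142 − 1)/T = 0.041200, i.e. 4.12%.

4.12%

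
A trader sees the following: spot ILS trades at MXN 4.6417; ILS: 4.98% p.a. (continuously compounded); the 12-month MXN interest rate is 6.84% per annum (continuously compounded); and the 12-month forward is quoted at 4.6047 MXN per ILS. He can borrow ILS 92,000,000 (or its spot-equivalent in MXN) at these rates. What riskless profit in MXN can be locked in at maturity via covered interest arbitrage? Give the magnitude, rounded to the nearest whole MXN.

MXN 12,004,383

T = 1 year.
Route A — deposit ILS, sell forward: 92,000,000 × 1.05106086318 × 4.6047 = MXN 445,263,436.02.
Route B — convert at spot, deposit MXN: 92,000,000 × 4.6417 × 1.07079354024 = MXN 457,267,818.57.
The quoted forward undervalues ILS, so borrow ILS, convert to MXN at spot, deposit the MXN at 6.84%, and buy ILS forward at 4.6047 to cover the loan.
The gap between the two covered legs is MXN 12,004,383.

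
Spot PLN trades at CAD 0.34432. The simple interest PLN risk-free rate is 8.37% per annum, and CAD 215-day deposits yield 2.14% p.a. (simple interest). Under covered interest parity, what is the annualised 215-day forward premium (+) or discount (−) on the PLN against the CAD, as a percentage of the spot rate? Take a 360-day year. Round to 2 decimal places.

-5.93%

T = 215/360 years.
CIP forward (CAD per PLN) = 0.34432 × 1.0127806/1.0499875 = 0.33211883.
(F − S)/S ÷ T = (0.33211883 − 0.34432)/0.34432/(215/360) = -0.059334 → -5.93%.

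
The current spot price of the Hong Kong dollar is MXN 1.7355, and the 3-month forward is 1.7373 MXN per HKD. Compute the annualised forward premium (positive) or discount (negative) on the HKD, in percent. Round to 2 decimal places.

T = 3/12 years.
Period premium: (1.7373 − 1.7355)/1.7355 = 0.0010372.
Per annum: 0.0010372 / (3/12) = 0.004149 = 0.41%.

+0.41%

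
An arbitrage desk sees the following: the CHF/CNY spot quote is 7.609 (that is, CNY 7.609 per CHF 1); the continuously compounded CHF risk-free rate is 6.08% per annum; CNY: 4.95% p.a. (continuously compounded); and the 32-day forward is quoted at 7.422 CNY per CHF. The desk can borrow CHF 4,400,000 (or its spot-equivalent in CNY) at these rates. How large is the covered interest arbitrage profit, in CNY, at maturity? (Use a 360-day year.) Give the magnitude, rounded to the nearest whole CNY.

CNY 793,465

T = 32/360 years.
Invest the CHF and cover forward: 4,400,000 × 1.0054190748 × 7.422 = CNY 32,833,769.64.
Convert at spot and invest in CNY: 4,400,000 × 7.609 × 1.0044096942 = CNY 33,627,234.80.
The quoted forward undervalues CHF, so borrow CHF, convert to CNY at spot, deposit the CNY at 4.95%, and buy CHF forward at 7.422 to cover the loan.
Profit = 33,627,234.80 − 32,833,769.64 = CNY 793,465.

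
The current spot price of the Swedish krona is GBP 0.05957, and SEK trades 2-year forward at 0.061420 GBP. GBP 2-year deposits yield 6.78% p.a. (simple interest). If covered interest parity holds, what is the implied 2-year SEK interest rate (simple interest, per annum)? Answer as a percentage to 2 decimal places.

5.07%

T = 2 years.
F/S = 0.06142/0.05957 = 1.0310559 = (growth of GBP) / (growth of SEK).
GBP growth factor: 1 + 0.0678×2 = 1.135600.
That pins the SEK growth at 1.1013952.
r = (1.1013952 − 1)/2 = 0.050698 → 5.07%.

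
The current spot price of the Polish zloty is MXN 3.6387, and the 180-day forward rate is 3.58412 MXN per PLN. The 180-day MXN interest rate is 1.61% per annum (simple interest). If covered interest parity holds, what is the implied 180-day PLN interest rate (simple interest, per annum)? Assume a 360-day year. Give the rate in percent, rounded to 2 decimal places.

4.68%

T = 180/360 years.
F/S = 3.58412/3.6387 = 0.9850001 = (growth of MXN) / (growth of PLN).
The MXN side grows by 1 + 0.0161×180/360 = 1.008050.
So the PLN growth factor = 1.0234009.
(1.0234009 − 1)/T = 0.046802, i.e. 4.68%.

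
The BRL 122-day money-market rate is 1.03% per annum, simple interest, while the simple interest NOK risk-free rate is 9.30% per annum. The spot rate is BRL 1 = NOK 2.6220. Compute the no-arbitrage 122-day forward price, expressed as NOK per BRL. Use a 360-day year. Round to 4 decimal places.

2.6952

T = 122/360 years.
NOK accumulates by 1 + 0.0930×122/360 = 1.0315167.
BRL accumulates by 1 + 0.0103×122/360 = 1.0034906.
So F = 2.622 × 1.0315167 / 1.0034906 = 2.695229 (NOK/BRL).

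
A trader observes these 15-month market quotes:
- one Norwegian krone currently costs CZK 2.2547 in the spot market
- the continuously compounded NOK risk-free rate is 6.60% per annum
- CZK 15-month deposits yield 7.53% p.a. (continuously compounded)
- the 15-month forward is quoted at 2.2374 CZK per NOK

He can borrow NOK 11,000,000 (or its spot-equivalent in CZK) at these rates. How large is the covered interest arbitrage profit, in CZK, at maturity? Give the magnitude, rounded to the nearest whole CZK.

CZK 521,607

T = 15/12 years.
Route A — deposit NOK, sell forward: 11,000,000 × 1.0859986734 × 2.2374 = CZK 26,727,947.75.
Route B — convert at spot, deposit CZK: 11,000,000 × 2.2547 × 1.0986970745 = CZK 27,249,555.23.
The quoted forward undervalues NOK, so borrow NOK, convert to CZK at spot, deposit the CZK at 7.53%, and buy NOK forward at 2.2374 to cover the loan.
Profit = 27,249,555.23 − 26,727,947.75 = CZK 521,607.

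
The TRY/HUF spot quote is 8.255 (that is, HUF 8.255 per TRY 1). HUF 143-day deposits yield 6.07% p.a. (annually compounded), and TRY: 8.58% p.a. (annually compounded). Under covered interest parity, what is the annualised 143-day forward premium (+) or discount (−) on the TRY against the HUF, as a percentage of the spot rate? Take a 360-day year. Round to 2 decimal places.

-2.33%

T = 143/360 years.
No-arbitrage forward: 8.255 × 1.0236841 / 1.0332386 = 8.178665 HUF/TRY.
(F − S)/S ÷ T = (8.178665 − 8.255)/8.255/(143/360) = -0.023279 → -2.33%.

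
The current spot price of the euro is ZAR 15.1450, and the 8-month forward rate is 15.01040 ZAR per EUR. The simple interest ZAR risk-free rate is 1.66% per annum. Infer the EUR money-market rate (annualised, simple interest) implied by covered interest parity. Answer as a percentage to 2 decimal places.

3.02%

T = 8/12 years.
By CIP, F/S equals the ZAR-to-EUR growth ratio: 15.0104/15.145 = 0.9911126.
The ZAR side grows by 1 + 0.0166×8/12 = 1.0110667.
That pins the EUR growth at 1.020133.
(1.020133 − 1)/T = 0.030199, i.e. 3.02%.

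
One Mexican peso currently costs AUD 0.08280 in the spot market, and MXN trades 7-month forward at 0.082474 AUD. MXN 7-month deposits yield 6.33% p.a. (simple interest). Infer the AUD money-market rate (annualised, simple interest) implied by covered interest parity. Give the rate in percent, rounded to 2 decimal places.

T = 7/12 years.
By CIP, F/S equals the AUD-to-MXN growth ratio: 0.082474/0.0828 = 0.9960628.
MXN growth factor: 1 + 0.0633×7/12 = 1.036925.
So the AUD growth factor = 1.0328424.
(1.0328424 − 1)/T = 0.056301, i.e. 5.63%.

5.63%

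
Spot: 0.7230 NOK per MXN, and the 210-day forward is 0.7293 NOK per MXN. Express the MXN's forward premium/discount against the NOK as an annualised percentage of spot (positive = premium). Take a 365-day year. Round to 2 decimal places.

T = 210/365 years.
Period premium: (0.7293 − 0.723)/0.723 = 0.0087137.
Per annum: 0.0087137 / (210/365) = 0.015145 = 1.51%.

+1.51%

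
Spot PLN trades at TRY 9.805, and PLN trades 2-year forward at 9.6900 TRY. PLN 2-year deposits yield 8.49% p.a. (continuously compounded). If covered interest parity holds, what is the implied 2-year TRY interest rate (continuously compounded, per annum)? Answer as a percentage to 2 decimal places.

7.90%

T = 2 years.
By CIP, F/S equals the TRY-to-PLN growth ratio: 9.69/9.805 = 0.9882713.
PLN growth factor: e^(0.0849×2) = 1.1850678.
That pins the TRY growth at 1.1711685.
Take logs: ln 1.1711685 / 2 = 0.079001, so 7.90%.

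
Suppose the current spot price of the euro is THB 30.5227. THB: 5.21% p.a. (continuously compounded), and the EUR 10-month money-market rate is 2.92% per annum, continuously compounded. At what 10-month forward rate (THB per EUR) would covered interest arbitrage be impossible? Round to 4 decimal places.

31.1108

T = 10/12 years.
THB growth factor: e^(0.0521×10/12) = 1.04437296.
EUR accumulates by e^(0.0292×10/12) = 1.0246318.
So F = 30.5227 × 1.04437296 / 1.0246318 = 31.110768 (THB/EUR).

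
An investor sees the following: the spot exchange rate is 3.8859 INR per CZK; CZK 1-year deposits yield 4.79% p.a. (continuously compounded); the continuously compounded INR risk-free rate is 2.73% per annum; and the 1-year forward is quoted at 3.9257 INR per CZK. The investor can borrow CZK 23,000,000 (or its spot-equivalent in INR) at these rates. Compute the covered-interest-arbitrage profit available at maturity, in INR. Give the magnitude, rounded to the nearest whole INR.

INR 2,872,033

T = 1 year.
Keep in CZK, deliver into the forward: 23,000,000·1.0490657435·3.9257 = INR 94,721,299.95.
Swap to INR now, deposit: 23,000,000·3.8859·1.0276760593 = INR 91,849,267.17.
The quoted forward overvalues CZK, so borrow INR, buy CZK at spot, deposit the CZK at 4.79%, and sell the proceeds forward at 3.9257.
Arbitrage profit = |94,721,299.95 − 91,849,267.17| = INR 2,872,033.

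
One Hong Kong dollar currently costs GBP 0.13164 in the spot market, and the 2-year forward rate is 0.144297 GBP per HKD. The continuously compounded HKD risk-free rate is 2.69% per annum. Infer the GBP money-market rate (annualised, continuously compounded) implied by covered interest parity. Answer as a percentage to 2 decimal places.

T = 2 years.
By CIP, F/S equals the GBP-to-HKD growth ratio: 0.144297/0.13164 = 1.0961486.
The HKD side grows by e^(0.0269×2) = 1.0552735.
Hence g_GBP = 1.1567366.
r = ln(1.1567366)/2 = 0.072801 → 7.28%.

7.28%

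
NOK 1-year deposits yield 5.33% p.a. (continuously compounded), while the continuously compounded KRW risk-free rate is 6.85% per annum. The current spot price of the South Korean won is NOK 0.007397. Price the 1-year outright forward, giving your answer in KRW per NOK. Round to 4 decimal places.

137.2605

T = 1 year.
Growth of 1 NOK over T: e^(0.0533×1) = 1.054746021.
Growth of 1 KRW over T: e^(0.0685×1) = 1.070900625.
So F = 0.007397 × 1.054746021 / 1.070900625 = 0.00728541578 (NOK/KRW).
Quoted the other way: 1/0.00728541578 = 137.2605 KRW per NOK.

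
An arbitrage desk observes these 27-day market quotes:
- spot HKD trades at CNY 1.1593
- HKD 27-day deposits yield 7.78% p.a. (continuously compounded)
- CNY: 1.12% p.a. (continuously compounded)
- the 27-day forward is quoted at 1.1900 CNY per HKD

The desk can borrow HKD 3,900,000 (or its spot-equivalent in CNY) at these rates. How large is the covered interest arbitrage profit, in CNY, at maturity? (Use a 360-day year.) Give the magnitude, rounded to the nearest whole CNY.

CNY 143,090

T = 27/360 years.
Keep in HKD, deliver into the forward: 3,900,000·1.005852057·1.1900 = CNY 4,668,159.40.
Swap to CNY now, deposit: 3,900,000·1.1593·1.000840353 = CNY 4,525,069.46.
The quoted forward overvalues HKD, so borrow CNY, buy HKD at spot, deposit the HKD at 7.78%, and sell the proceeds forward at 1.1900.
Arbitrage profit = |4,668,159.40 − 4,525,069.46| = CNY 143,090.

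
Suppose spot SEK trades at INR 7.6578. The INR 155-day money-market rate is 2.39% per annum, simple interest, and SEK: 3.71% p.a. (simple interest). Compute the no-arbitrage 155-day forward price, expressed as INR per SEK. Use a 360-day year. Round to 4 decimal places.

T = 155/360 years.
INR growth factor: 1 + 0.0239×155/360 = 1.0102903.
Growth of 1 SEK over T: 1 + 0.0371×155/360 = 1.0159736.
CIP: F = S · (grow INR)/(grow SEK) = 7.6578 × 1.0102903/1.0159736 = 7.614963 INR per SEK.

7.6150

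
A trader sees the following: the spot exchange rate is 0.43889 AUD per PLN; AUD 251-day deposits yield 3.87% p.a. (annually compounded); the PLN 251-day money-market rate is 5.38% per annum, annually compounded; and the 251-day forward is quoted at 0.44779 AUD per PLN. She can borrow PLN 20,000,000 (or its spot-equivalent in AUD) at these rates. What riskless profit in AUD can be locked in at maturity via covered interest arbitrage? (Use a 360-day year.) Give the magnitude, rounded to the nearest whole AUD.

AUD 275,781

T = 251/360 years.
Invest the PLN and cover forward: 20,000,000 × 1.037211967 × 0.44779 = AUD 9,289,062.93.
Convert at spot and invest in AUD: 20,000,000 × 0.43889 × 1.026827015 = AUD 9,013,282.17.
The quoted forward overvalues PLN, so borrow AUD, buy PLN at spot, deposit the PLN at 5.38%, and sell the proceeds forward at 0.44779.
The gap between the two covered legs is AUD 275,781.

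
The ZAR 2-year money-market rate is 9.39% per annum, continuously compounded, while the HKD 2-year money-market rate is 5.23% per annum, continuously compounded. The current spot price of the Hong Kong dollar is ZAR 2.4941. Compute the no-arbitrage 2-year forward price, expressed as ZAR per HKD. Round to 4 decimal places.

T = 2 years.
ZAR accumulates by e^(0.0939×2) = 1.2065922.
Growth of 1 HKD over T: e^(0.0523×2) = 1.1102664.
Forward (ZAR per HKD) = 2.4941 × 1.2065922 / 1.1102664 = 2.710486.

2.7105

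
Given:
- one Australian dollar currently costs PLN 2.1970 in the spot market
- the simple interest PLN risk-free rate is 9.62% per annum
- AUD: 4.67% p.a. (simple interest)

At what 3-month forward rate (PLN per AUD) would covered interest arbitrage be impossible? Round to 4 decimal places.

T = 3/12 years.
PLN growth factor: 1 + 0.0962×3/12 = 1.024050.
AUD growth factor: 1 + 0.0467×3/12 = 1.011675.
So F = 2.197 × 1.024050 / 1.011675 = 2.223874 (PLN/AUD).

2.2239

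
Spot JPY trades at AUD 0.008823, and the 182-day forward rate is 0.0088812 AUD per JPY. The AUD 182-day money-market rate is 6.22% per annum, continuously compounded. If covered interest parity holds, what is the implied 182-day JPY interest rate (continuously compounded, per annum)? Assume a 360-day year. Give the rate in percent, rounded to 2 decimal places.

4.92%

T = 182/360 years.
By CIP, F/S equals the AUD-to-JPY growth ratio: 0.0088812/0.008823 = 1.0065964.
The AUD side grows by e^(0.0622×182/360) = 1.0319452.
That pins the JPY growth at 1.0251827.
r = ln(1.0251827)/(182/360) = 0.049195 → 4.92%.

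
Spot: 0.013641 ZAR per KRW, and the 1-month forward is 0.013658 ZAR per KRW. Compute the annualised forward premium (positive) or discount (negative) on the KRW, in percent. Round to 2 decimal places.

T = 1/12 years.
(F − S)/S = (0.013658 − 0.013641)/0.013641 = 0.0012462.
×(1/T) gives 1.50% p.a.

+1.50%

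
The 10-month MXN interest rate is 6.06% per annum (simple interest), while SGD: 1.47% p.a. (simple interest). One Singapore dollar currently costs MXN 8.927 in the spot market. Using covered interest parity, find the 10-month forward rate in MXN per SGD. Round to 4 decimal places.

T = 10/12 years.
MXN growth factor: 1 + 0.0606×10/12 = 1.050500.
SGD growth factor: 1 + 0.0147×10/12 = 1.012250.
CIP: F = S · (grow MXN)/(grow SGD) = 8.927 × 1.050500/1.012250 = 9.264326 MXN per SGD.

9.2643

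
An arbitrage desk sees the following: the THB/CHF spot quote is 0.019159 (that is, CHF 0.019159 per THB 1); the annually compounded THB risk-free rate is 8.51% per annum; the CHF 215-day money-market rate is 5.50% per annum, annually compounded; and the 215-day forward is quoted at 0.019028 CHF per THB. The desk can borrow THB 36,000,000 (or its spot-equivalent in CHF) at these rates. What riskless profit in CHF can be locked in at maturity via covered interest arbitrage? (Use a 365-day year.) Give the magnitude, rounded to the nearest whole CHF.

CHF 6,945

T = 215/365 years.
Route A — deposit THB, sell forward: 36,000,000 × 1.04928424 × 0.019028 = CHF 718,768.10.
Route B — convert at spot, deposit CHF: 36,000,000 × 0.019159 × 1.0320403 = CHF 711,822.96.
The quoted forward overvalues THB, so borrow CHF, buy THB at spot, deposit the THB at 8.51%, and sell the proceeds forward at 0.019028.
The gap between the two covered legs is CHF 6,945.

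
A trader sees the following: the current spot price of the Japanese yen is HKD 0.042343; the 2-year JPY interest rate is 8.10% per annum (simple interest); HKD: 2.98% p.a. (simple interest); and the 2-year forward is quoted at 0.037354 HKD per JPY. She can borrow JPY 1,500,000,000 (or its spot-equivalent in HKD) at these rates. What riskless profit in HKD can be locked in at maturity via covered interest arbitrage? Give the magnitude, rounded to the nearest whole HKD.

T = 2 years.
Keep in JPY, deliver into the forward: 1,500,000,000·1.162000·0.037354 = HKD 65,108,022.00.
Swap to HKD now, deposit: 1,500,000,000·0.042343·1.059600 = HKD 67,299,964.20.
The quoted forward undervalues JPY, so borrow JPY, convert to HKD at spot, deposit the HKD at 2.98%, and buy JPY forward at 0.037354 to cover the loan.
Arbitrage profit = |65,108,022.00 − 67,299,964.20| = HKD 2,191,942.

HKD 2,191,942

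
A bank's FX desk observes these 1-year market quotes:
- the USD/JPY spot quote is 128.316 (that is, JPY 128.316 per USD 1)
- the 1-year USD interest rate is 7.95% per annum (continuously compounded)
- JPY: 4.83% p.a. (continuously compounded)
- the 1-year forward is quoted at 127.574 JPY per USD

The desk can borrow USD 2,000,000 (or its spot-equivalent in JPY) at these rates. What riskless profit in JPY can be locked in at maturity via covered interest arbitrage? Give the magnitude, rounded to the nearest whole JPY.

JPY 6,928,813

T = 1 year.
Route A — deposit USD, sell forward: 2,000,000 × 1.08274555953 × 127.574 = JPY 276,260,364.02.
Route B — convert at spot, deposit JPY: 2,000,000 × 128.316 × 1.04948545374 = JPY 269,331,550.96.
The quoted forward overvalues USD, so borrow JPY, buy USD at spot, deposit the USD at 7.95%, and sell the proceeds forward at 127.574.
The gap between the two covered legs is JPY 6,928,813.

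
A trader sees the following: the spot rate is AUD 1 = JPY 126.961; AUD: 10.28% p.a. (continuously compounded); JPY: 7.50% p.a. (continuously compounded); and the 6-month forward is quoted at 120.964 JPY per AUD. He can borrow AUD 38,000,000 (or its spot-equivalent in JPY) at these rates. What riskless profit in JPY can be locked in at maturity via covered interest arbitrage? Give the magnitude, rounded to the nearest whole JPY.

JPY 169,796,139

T = 6/12 years.
Invest the AUD and cover forward: 38,000,000 × 1.052743906638 × 120.964 = JPY 4,839,076,329.06.
Convert at spot and invest in JPY: 38,000,000 × 126.961 × 1.038211997082 = JPY 5,008,872,467.74.
The quoted forward undervalues AUD, so borrow AUD, convert to JPY at spot, deposit the JPY at 7.50%, and buy AUD forward at 120.964 to cover the loan.
Arbitrage profit = |4,839,076,329.06 − 5,008,872,467.74| = JPY 169,796,139.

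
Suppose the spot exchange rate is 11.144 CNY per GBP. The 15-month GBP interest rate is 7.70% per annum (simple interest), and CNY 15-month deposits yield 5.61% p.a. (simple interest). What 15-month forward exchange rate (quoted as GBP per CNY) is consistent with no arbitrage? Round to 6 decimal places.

0.091925

T = 15/12 years.
Growth of 1 CNY over T: 1 + 0.0561×15/12 = 1.070125.
GBP accumulates by 1 + 0.0770×15/12 = 1.096250.
CIP: F = S · (grow CNY)/(grow GBP) = 11.144 × 1.070125/1.096250 = 10.87842 CNY per GBP.
Quoted the other way: 1/10.87842 = 0.091925 GBP per CNY.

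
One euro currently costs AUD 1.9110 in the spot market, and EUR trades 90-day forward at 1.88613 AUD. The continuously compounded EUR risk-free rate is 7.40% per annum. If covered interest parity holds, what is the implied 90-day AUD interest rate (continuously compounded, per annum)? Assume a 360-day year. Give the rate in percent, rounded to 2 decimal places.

2.16%

T = 90/360 years.
F/S = 1.88613/1.911 = 0.9869859 = (growth of AUD) / (growth of EUR).
EUR growth factor: e^(0.0740×90/360) = 1.0186722.
Hence g_AUD = 1.0054151.
r = ln(1.0054151)/(90/360) = 0.021602 → 2.16%.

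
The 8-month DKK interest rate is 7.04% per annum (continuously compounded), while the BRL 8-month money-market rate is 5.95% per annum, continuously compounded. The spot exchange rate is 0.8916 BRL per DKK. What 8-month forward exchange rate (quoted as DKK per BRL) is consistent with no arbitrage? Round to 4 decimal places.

1.1298

T = 8/12 years.
BRL accumulates by e^(0.0595×8/12) = 1.0404639.
DKK growth factor: e^(0.0704×8/12) = 1.0480521.
CIP: F = S · (grow BRL)/(grow DKK) = 0.8916 × 1.0404639/1.0480521 = 0.8851446 BRL per DKK.
Invert for DKK per BRL: 1 / 0.8851446 = 1.1298.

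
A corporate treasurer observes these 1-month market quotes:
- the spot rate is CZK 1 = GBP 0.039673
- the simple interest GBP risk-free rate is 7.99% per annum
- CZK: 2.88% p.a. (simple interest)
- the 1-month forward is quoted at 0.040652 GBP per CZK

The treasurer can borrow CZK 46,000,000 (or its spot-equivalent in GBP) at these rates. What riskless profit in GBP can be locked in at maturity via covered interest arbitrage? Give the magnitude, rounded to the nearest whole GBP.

T = 1/12 years.
Route A — deposit CZK, sell forward: 46,000,000 × 1.002400 × 0.040652 = GBP 1,874,479.98.
Route B — convert at spot, deposit GBP: 46,000,000 × 0.039673 × 1.006658333 = GBP 1,837,109.18.
The quoted forward overvalues CZK, so borrow GBP, buy CZK at spot, deposit the CZK at 2.88%, and sell the proceeds forward at 0.040652.
The gap between the two covered legs is GBP 37,371.

GBP 37,371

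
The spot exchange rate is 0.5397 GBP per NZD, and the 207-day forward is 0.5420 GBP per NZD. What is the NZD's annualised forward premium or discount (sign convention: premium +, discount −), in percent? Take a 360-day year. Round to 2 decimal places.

T = 207/360 years.
(F − S)/S = (0.5420 − 0.5397)/0.5397 = 0.0042616.
×(1/T) gives 0.74% p.a.

+0.74%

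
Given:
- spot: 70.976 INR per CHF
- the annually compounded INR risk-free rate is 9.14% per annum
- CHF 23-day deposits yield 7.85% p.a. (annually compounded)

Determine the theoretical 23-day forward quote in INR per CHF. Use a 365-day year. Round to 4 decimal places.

T = 23/365 years.
INR growth factor: (1 + 0.0914)^(23/365) = 1.00552647.
CHF accumulates by (1 + 0.0785)^(23/365) = 1.00477338.
CIP: F = S · (grow INR)/(grow CHF) = 70.976 × 1.00552647/1.00477338 = 71.029197 INR per CHF.

71.0292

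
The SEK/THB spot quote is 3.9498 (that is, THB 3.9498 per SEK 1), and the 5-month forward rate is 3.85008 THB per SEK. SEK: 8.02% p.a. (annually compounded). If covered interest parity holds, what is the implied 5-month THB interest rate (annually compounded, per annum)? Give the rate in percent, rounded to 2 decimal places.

T = 5/12 years.
F/S = 3.85008/3.9498 = 0.9747532 = (growth of THB) / (growth of SEK).
SEK growth factor: (1 + 0.0802)^(5/12) = 1.0326665.
Hence g_THB = 1.006595.
r = 1.006595^(12/5) − 1 = 0.015901 → 1.59%.

1.59%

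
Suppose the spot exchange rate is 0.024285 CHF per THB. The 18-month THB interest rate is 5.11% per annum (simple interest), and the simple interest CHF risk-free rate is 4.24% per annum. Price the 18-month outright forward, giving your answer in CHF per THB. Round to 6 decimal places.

T = 18/12 years.
Growth of 1 CHF over T: 1 + 0.0424×18/12 = 1.063600.
THB accumulates by 1 + 0.0511×18/12 = 1.076650.
So F = 0.024285 × 1.063600 / 1.076650 = 0.02399064 (CHF/THB).

0.023991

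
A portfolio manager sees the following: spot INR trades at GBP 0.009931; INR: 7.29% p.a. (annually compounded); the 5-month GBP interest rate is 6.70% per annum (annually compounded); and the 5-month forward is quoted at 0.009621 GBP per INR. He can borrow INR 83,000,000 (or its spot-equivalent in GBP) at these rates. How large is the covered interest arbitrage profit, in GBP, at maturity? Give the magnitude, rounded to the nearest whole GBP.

T = 5/12 years.
Route A — deposit INR, sell forward: 83,000,000 × 1.02975289 × 0.009621 = GBP 822,301.96.
Route B — convert at spot, deposit GBP: 83,000,000 × 0.009931 × 1.02738962 = GBP 846,849.52.
The quoted forward undervalues INR, so borrow INR, convert to GBP at spot, deposit the GBP at 6.70%, and buy INR forward at 0.009621 to cover the loan.
Profit = 846,849.52 − 822,301.96 = GBP 24,548.

GBP 24,548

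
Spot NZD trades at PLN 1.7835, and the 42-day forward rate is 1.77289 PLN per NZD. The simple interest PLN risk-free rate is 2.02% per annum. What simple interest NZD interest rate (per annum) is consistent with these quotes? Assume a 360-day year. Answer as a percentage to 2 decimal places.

7.16%

T = 42/360 years.
F/S = 1.77289/1.7835 = 0.9940510 = (growth of PLN) / (growth of NZD).
The PLN side grows by 1 + 0.0202×42/360 = 1.0023567.
Hence g_NZD = 1.0083554.
r = (1.0083554 − 1)/(42/360) = 0.071618 → 7.16%.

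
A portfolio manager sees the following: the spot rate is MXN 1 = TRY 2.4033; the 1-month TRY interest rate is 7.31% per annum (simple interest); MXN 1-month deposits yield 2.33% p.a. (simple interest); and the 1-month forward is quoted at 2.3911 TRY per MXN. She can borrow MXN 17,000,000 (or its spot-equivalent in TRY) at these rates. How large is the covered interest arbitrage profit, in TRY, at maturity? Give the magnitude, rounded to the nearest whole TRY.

TRY 377,356

T = 1/12 years.
Route A — deposit MXN, sell forward: 17,000,000 × 1.0019416667 × 2.3911 = TRY 40,727,626.23.
Route B — convert at spot, deposit TRY: 17,000,000 × 2.4033 × 1.0060916667 = TRY 41,104,981.74.
The quoted forward undervalues MXN, so borrow MXN, convert to TRY at spot, deposit the TRY at 7.31%, and buy MXN forward at 2.3911 to cover the loan.
Arbitrage profit = |40,727,626.23 − 41,104,981.74| = TRY 377,356.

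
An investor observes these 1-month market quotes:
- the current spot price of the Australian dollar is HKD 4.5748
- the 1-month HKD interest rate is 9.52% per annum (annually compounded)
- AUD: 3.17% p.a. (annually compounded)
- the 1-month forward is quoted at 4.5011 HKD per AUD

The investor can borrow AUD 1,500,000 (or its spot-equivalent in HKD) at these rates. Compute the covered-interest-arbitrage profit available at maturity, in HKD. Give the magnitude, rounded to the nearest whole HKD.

HKD 145,168

T = 1/12 years.
Keep in AUD, deliver into the forward: 1,500,000·1.002604045·4.5011 = HKD 6,769,231.60.
Swap to HKD now, deposit: 1,500,000·4.5748·1.007606869 = HKD 6,914,399.86.
The quoted forward undervalues AUD, so borrow AUD, convert to HKD at spot, deposit the HKD at 9.52%, and buy AUD forward at 4.5011 to cover the loan.
Profit = 6,914,399.86 − 6,769,231.60 = HKD 145,168.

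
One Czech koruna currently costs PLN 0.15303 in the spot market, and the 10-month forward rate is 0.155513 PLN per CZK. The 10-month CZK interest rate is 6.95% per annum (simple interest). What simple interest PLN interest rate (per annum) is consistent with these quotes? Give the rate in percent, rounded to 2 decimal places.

T = 10/12 years.
By CIP, F/S equals the PLN-to-CZK growth ratio: 0.155513/0.15303 = 1.0162256.
The CZK side grows by 1 + 0.0695×10/12 = 1.0579167.
So the PLN growth factor = 1.075082.
(1.075082 − 1)/T = 0.090098, i.e. 9.01%.

9.01%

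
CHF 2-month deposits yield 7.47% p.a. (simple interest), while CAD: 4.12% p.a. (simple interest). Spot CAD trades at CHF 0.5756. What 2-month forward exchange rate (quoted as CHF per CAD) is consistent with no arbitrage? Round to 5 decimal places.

0.57879

T = 2/12 years.
Growth of 1 CHF over T: 1 + 0.0747×2/12 = 1.012450.
CAD growth factor: 1 + 0.0412×2/12 = 1.0068667.
Forward (CHF per CAD) = 0.5756 × 1.012450 / 1.0068667 = 0.5787918.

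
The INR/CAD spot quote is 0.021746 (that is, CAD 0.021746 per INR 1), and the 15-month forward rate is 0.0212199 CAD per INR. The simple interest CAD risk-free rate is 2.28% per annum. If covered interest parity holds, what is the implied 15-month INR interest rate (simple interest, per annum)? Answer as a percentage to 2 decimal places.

T = 15/12 years.
By CIP, F/S equals the CAD-to-INR growth ratio: 0.0212199/0.021746 = 0.9758070.
CAD growth factor: 1 + 0.0228×15/12 = 1.028500.
Hence g_INR = 1.0539994.
r = (1.0539994 − 1)/(15/12) = 0.043200 → 4.32%.

4.32%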